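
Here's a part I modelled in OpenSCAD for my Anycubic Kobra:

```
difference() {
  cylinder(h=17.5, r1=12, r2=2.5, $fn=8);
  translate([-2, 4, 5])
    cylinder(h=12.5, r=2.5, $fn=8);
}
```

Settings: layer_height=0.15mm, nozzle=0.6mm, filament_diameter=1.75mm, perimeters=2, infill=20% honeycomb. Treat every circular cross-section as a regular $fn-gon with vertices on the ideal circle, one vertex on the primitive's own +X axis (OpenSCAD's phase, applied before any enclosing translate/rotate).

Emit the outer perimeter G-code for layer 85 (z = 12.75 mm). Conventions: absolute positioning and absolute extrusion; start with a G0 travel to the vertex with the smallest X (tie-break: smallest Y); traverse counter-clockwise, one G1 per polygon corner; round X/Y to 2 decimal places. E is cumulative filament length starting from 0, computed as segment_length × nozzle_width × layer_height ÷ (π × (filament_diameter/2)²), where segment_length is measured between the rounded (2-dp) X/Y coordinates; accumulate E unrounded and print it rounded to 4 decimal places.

G0 X-5.08 Y0.00 Z12.75
G1 X-3.59 Y-3.59 E0.1454
G1 X0.00 Y-5.08 E0.2909
G1 X3.59 Y-3.59 E0.4363
G1 X5.08 Y0.00 E0.5818
G1 X3.59 Y3.59 E0.7272
G1 X0.06 Y5.05 E0.8701
G1 X0.50 Y4.00 E0.9127
G1 X-0.23 Y2.23 E0.9844
G1 X-2.00 Y1.50 E1.0560
G1 X-3.77 Y2.23 E1.1277
G1 X-3.96 Y2.70 E1.1466
G1 X-5.08 Y0.00 E1.2560

At z = 12.75 mm: the cone (r1=12→r2=2.5) has section circumradius 5.079 here — a regular 8-gon; the r=2.5 cylinder at (-2, 4) gives a regular 8-gon of circumradius 2.5 (constant along its height); Taking the first minus the rest: starting from the cone, the r=2.5 cylinder at (-2, 4) partially overlaps it — only the 9.67 mm² overlap (of its 17.68 mm²) is removed, clipping the outline — 1 connected region. The outline is a single polygon with 12 vertices. Extrusion per mm of travel: 0.6 × 0.15 / (π × 0.875²) = 0.037418. Accumulating E over each segment gives final E = 1.2560.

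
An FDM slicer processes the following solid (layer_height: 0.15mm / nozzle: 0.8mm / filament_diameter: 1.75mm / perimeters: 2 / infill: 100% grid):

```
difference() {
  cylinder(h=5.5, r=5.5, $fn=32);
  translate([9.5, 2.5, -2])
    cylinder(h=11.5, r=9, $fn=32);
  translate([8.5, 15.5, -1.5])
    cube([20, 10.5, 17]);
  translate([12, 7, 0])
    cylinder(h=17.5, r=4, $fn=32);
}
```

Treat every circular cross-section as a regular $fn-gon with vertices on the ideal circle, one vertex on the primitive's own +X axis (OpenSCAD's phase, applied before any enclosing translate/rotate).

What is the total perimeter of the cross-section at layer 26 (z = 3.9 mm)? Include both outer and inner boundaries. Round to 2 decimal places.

32.64 mm

At z = 3.9 mm: the r=5.5 cylinder contributes a regular 32-gon of circumradius 5.5 (perimeter = 2·32·5.500·sin(180°/32) = 34.50 mm); the r=9 cylinder at (9.5, 2.5) gives a regular 32-gon of circumradius 9 (constant along its height) (perimeter = 2·32·9.000·sin(180°/32) = 56.46 mm); the cube at (8.5, 15.5) is present — its section is the full 20×10.5 rectangle (perimeter 61.00 mm); the cylinder at (12, 7): section is a regular 32-gon, circumradius r=4 (perimeter = 2·32·4.000·sin(180°/32) = 25.09 mm); Taking the first minus the rest: starting from the r=5.5 cylinder, the r=9 cylinder at (9.5, 2.5) partially overlaps it — only the 32.35 mm² overlap (of its 252.84 mm²) is removed, clipping the outline; the 20×10.5 cube at (8.5, 15.5) misses the remaining region (no effect); the r=4 cylinder at (12, 7) misses the remaining region (no effect) — boundary = 32.64 mm. Overall, the cross-section is a single solid region. Total boundary length (outer) = 32.64 mm.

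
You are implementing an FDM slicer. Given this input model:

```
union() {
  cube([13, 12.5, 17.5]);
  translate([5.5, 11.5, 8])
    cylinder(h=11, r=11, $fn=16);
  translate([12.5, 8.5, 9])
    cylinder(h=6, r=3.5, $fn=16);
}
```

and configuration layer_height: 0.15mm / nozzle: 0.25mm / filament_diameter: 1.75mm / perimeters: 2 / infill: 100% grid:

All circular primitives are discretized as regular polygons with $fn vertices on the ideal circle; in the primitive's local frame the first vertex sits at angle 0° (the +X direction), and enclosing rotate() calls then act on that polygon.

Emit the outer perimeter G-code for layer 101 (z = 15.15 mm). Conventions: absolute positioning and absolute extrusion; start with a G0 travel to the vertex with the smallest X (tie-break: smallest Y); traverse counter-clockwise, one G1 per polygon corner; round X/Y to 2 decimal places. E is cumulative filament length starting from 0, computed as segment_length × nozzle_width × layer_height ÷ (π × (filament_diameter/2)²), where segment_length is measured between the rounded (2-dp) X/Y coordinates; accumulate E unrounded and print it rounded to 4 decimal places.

G0 X-5.50 Y11.50 Z15.15
G1 X-4.66 Y7.29 E0.0669
G1 X-2.28 Y3.72 E0.1338
G1 X0.00 Y2.20 E0.1765
G1 X0.00 Y0.00 E0.2108
G1 X13.00 Y0.00 E0.4135
G1 X13.00 Y3.54 E0.4687
G1 X13.28 Y3.72 E0.4739
G1 X15.66 Y7.29 E0.5408
G1 X16.50 Y11.50 E0.6077
G1 X15.66 Y15.71 E0.6747
G1 X13.28 Y19.28 E0.7416
G1 X9.71 Y21.66 E0.8084
G1 X5.50 Y22.50 E0.8754
G1 X1.29 Y21.66 E0.9423
G1 X-2.28 Y19.28 E1.0092
G1 X-4.66 Y15.71 E1.0761
G1 X-5.50 Y11.50 E1.1430

At z = 15.15 mm: the 13×12.5 cube contributes its full rectangle; the r=11 cylinder at (5.5, 11.5) gives a regular 16-gon of circumradius 11 (constant along its height); the cylinder at (12.5, 8.5) is absent (z outside [9, 15]); Taking the union: the regions partially overlap (shared area 144.47 mm²), so overlapping operands fuse into one piece — 1 connected region. The outline is a single polygon with 17 vertices. Extrusion per mm of travel: 0.25 × 0.15 / (π × 0.875²) = 0.015591. Accumulating E over each segment gives final E = 1.1430.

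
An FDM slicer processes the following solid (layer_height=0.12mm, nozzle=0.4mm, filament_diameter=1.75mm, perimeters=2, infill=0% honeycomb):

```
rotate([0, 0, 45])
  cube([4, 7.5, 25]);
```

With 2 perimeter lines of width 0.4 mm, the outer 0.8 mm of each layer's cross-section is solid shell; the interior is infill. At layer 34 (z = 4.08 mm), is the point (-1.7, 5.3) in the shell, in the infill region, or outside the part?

At z = 4.08 mm: the cube is present — its section is the full 4×7.5 rectangle; (whole slice rotated 45° about Z — lengths, areas and connectivity unchanged). Overall, the cross-section is a single solid region. Undo the 45° rotation: the query point maps to (2.546, 4.950) in the un-rotated model frame. The nearest boundary edge runs (4.00, 0.00)→(4.00, 7.50); distance from the point to it = 1.45 mm. The point is inside the cross-section and 1.45 mm from the nearest boundary — more than the 0.8 mm shell width (2 × 0.4), so it's in the infill interior.

infill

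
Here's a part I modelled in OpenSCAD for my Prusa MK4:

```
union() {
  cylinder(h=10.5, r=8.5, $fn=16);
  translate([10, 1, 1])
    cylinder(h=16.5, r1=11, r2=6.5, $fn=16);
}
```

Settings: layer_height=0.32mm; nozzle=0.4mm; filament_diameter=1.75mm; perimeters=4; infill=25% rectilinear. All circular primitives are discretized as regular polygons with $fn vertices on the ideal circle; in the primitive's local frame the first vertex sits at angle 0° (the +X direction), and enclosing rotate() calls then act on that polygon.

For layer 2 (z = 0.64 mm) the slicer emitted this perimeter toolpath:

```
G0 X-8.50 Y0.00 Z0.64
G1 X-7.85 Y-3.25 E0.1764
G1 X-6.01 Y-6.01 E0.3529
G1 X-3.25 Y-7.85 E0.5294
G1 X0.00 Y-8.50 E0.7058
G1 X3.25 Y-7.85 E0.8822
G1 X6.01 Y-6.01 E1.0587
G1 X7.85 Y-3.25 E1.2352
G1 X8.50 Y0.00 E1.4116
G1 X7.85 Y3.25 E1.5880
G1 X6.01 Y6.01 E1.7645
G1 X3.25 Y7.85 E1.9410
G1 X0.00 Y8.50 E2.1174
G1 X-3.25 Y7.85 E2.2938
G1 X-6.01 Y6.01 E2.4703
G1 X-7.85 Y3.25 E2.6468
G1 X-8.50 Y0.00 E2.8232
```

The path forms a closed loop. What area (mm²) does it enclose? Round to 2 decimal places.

221.08 mm²

Apply the shoelace formula to the sequence of (X, Y) vertices; enclosed area = 221.08 mm².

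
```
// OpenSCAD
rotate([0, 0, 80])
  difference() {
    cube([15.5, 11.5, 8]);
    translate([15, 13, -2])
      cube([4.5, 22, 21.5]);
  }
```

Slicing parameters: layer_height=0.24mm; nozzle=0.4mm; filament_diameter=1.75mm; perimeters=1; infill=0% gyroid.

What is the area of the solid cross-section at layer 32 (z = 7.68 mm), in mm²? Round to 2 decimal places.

178.25 mm²

At z = 7.68 mm: the cube is present — its section is the full 15.5×11.5 rectangle (area 178.25 mm²); the cube at (15, 13) (footprint 4.5×22) is included at this height (area 99.00 mm²); Taking the first minus the rest: starting from the 15.5×11.5 cube (178.25 mm²), the 4.5×22 cube at (15, 13) misses the remaining region (no effect) — area = 178.25 mm²; (rotated 80° about Z; rotation is an isometry so areas/perimeters/island counts are preserved). Overall, the cross-section is a single solid region. Net area = 178.25 mm².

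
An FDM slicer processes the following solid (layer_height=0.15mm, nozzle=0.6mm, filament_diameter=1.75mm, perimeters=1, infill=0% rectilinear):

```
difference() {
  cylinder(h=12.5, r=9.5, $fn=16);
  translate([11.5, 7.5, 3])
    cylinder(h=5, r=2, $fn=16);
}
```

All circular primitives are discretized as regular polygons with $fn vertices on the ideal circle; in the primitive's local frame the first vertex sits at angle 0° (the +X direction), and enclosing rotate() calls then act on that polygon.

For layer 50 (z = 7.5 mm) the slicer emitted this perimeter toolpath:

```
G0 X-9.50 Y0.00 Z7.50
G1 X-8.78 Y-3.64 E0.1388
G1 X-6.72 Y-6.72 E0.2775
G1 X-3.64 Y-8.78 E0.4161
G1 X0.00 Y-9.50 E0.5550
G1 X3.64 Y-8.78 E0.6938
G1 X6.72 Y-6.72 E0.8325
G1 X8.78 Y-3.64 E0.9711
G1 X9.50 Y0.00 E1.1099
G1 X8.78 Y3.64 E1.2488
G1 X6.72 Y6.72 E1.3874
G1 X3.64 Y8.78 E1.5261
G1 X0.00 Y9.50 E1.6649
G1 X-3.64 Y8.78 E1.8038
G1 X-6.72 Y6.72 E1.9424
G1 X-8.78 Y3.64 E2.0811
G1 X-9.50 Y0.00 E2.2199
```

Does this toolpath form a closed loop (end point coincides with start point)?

Start point (G0): (-9.50, 0.00). End point (last G1): the path returns to the start — closed.

yes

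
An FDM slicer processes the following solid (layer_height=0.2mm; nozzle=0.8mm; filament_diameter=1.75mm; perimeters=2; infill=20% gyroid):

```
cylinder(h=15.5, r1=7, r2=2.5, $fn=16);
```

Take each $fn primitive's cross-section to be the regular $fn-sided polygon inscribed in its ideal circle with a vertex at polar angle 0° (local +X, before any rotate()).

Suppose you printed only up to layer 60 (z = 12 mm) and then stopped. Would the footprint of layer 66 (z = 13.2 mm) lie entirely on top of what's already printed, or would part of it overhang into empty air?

entirely on top

Compare the two slices. At z = 12: the cone (r1=7→r2=2.5) has section circumradius 3.516 here — a regular 16-gon (area = (16/2)·3.516²·sin(360°/16) = 37.85 mm²). At z = 13.2: the cone (r1=7→r2=2.5) has section circumradius 3.168 here — a regular 16-gon (area = (16/2)·3.168²·sin(360°/16) = 30.72 mm²). Checking containment: the cross-section at z = 13.2 is a subset of the cross-section at z = 12.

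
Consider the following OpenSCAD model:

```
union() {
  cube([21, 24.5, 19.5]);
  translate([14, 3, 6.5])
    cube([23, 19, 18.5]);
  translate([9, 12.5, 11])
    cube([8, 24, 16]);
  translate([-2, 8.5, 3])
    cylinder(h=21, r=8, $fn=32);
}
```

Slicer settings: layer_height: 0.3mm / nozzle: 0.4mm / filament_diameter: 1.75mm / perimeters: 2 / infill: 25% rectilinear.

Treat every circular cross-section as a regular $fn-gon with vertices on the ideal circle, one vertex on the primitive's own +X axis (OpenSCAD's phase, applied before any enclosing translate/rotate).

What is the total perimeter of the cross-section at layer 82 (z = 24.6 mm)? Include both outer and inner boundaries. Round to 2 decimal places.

At z = 24.6 mm: the cube is not intersected at this z (z outside [0, 19.5]); the cube at (14, 3) (footprint 23×19) is included at this height (perimeter 84.00 mm); the cube at (9, 12.5) is present — its section is the full 8×24 rectangle (perimeter 64.00 mm); the cylinder at (-2, 8.5) does not reach this height (z outside [3, 24]); Merging all regions: the regions partially overlap (shared area 28.50 mm²), so the edge portions inside another operand are dropped and the merged outline is re-measured after clipping — boundary = 123.00 mm. Overall, the cross-section is a single solid region. Total boundary length (outer) = 123.00 mm.

123.00 mm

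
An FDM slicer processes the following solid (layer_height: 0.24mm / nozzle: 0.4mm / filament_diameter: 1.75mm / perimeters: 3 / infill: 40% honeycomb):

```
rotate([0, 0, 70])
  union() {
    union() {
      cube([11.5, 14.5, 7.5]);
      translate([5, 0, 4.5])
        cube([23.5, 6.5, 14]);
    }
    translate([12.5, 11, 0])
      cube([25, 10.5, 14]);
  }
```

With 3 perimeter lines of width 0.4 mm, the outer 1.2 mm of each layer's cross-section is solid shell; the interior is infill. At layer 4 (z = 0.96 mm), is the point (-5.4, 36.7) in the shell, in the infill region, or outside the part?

At z = 0.96 mm: the 11.5×14.5 cube contributes its full rectangle; the cube at (5, 0) does not reach this height (z outside [4.5, 18.5]); Combining (union): only the 11.5×14.5 cube is present, so the union is just that shape — 1 connected region; the cube at (12.5, 11) (footprint 25×10.5) is included at this height; Combining (union): the 2 present regions are separate (no shared area or edge), so areas and boundary lengths simply add and each stays a separate island — 2 connected regions; (whole slice rotated 70° about Z — lengths, areas and connectivity unchanged). Overall, the cross-section has 2 separate islands. Undo the 70° rotation: the query point maps to (32.640, 17.626) in the un-rotated model frame. The nearest boundary edge runs (12.50, 21.50)→(37.50, 21.50); distance from the point to it = 3.87 mm. (Shell/infill is judged within the island containing the point — the largest one.) The point is inside the cross-section and 3.87 mm from the nearest boundary — more than the 1.2 mm shell width (3 × 0.4), so it's in the infill interior.

infill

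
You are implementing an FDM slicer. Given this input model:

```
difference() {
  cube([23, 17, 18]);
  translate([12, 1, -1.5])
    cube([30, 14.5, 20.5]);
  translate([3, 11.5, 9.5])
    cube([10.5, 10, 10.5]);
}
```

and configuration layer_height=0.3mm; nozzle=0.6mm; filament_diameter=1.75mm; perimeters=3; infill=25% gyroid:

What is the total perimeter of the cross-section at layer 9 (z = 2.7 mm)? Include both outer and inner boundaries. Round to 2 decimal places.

102.00 mm

At z = 2.7 mm: the 23×17 cube contributes its full rectangle (perimeter 80.00 mm); the 30×14.5 cube at (12, 1) contributes its full rectangle (perimeter 89.00 mm); the cube at (3, 11.5) is not intersected at this z (z outside [9.5, 20]); Subtracting the remaining from the first: starting from the 23×17 cube, the 30×14.5 cube at (12, 1) partially overlaps it — only the 159.50 mm² overlap (of its 435.00 mm²) is removed, clipping the outline — boundary = 102.00 mm. Overall, the cross-section is a single solid region. Total boundary length (outer) = 102.00 mm.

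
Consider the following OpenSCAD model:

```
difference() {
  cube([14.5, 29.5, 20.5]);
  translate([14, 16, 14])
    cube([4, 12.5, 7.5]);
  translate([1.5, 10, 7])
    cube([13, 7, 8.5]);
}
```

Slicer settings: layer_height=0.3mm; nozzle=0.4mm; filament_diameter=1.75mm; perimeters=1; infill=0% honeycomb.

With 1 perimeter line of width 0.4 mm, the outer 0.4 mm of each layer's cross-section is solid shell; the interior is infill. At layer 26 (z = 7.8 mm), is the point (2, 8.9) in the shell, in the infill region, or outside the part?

infill

At z = 7.8 mm: the 14.5×29.5 cube contributes its full rectangle; the cube at (14, 16) is absent (z outside [14, 21.5]); the cube at (1.5, 10) is present — its section is the full 13×7 rectangle; Subtracting the remaining from the first: starting from the 14.5×29.5 cube, the 13×7 cube at (1.5, 10) lies inside it touching the edge (removes its full 91.00 mm²) — 1 connected region. Overall, the cross-section is a single solid region. The nearest boundary edge runs (1.50, 10.00)→(14.50, 10.00); distance from the point to it = 1.10 mm. The point is inside the cross-section and 1.10 mm from the nearest boundary — more than the 0.4 mm shell width (1 × 0.4), so it's in the infill interior.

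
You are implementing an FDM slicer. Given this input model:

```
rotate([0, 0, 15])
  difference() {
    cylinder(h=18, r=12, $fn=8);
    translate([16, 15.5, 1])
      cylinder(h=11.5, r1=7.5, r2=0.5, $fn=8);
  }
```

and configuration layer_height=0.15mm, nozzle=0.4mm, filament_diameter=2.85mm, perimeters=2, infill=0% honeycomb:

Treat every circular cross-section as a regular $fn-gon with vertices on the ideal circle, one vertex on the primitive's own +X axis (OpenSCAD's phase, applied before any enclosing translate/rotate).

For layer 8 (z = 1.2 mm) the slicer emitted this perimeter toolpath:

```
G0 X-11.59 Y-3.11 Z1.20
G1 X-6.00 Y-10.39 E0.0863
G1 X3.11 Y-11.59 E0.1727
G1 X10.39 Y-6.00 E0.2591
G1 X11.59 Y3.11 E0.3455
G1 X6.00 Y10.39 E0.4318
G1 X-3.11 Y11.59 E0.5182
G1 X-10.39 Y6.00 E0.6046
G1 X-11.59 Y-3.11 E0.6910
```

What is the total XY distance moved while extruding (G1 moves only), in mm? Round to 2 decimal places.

Sum the Euclidean lengths of each G1 segment: total = 73.47 mm.

73.47 mm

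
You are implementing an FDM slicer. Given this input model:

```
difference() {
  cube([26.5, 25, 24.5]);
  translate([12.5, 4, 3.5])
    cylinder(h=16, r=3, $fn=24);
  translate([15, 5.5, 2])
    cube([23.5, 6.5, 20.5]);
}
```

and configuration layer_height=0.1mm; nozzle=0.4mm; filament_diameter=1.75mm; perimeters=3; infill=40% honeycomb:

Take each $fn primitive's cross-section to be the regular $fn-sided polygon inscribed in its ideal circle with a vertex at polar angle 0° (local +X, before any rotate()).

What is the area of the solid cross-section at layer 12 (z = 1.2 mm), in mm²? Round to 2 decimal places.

At z = 1.2 mm: the 26.5×25 cube contributes its full rectangle (area 662.50 mm²); the cylinder at (12.5, 4) is not intersected at this z (z outside [3.5, 19.5]); the cube at (15, 5.5) does not reach this height (z outside [2, 22.5]); Taking the first minus the rest: none of the subtracted shapes is present at this height, so the 26.5×25 cube is unchanged — area = 662.50 mm². Overall, the cross-section is a single solid region. Net area = 662.50 mm².

662.50 mm²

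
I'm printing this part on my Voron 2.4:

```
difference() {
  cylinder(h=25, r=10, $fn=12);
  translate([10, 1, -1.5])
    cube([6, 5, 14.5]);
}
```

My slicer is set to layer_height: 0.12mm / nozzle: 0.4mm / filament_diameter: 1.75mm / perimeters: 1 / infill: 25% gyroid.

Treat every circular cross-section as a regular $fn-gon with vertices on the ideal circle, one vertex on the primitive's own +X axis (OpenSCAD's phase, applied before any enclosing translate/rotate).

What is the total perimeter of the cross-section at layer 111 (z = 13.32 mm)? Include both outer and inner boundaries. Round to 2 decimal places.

62.12 mm

At z = 13.32 mm: the r=10 cylinder gives a regular 12-gon of circumradius 10 (constant along its height) (perimeter = 2·12·10.000·sin(180°/12) = 62.12 mm); the cube at (10, 1) does not reach this height (z outside [-1.5, 13]); Taking the first minus the rest: none of the subtracted shapes is present at this height, so the r=10 cylinder is unchanged — boundary = 62.12 mm. Overall, the cross-section is a single solid region. Total boundary length (outer) = 62.12 mm.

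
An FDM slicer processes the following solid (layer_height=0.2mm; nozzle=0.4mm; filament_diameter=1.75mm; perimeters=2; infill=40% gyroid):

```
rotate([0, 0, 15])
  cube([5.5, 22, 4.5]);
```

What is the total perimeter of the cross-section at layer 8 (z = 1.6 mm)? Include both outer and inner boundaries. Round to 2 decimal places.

55.00 mm

At z = 1.6 mm: the cube (footprint 5.5×22) is included at this height (perimeter 55.00 mm); (rotated 15° about Z; rotation is an isometry so areas/perimeters/island counts are preserved). Overall, the cross-section is a single solid region. Total boundary length (outer) = 55.00 mm.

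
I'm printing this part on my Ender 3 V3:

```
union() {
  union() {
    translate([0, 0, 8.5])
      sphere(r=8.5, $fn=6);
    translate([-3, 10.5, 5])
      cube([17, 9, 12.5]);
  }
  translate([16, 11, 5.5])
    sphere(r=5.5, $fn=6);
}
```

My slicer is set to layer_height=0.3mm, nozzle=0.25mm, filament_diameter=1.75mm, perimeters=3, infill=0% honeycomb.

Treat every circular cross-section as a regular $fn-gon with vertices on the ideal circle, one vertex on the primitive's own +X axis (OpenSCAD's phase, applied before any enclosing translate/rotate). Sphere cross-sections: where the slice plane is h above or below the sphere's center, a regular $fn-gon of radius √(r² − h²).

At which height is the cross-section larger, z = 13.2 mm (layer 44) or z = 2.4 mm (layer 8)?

Layer 44 (z = 13.2): the r=8.5 sphere slices to a regular 6-gon of circumradius 7.082 (√(r²−h²) with h=4.7 from center) (area = (6/2)·7.082²·sin(360°/6) = 130.32 mm²); the cube at (-3, 10.5) is present — its section is the full 17×9 rectangle (area 153.00 mm²); Merging all regions: the 2 present regions are separate (no shared area or edge), so areas and boundary lengths simply add and each stays a separate island — area = 283.32 mm²; the sphere at (16, 11) does not reach this height (|z−center|=7.700 > r=5.5); Combining (union): only the result so far is present, so the union is just that shape — area = 283.32 mm². So its area = 283.32 mm². Layer 8 (z = 2.4): the r=8.5 sphere slices to a regular 6-gon of circumradius 5.919 (√(r²−h²) with h=6.1 from center) (area = (6/2)·5.919²·sin(360°/6) = 91.04 mm²); the cube at (-3, 10.5) is not intersected at this z (z outside [5, 17.5]); Combining (union): only the r=8.5 sphere is present, so the union is just that shape — area = 91.04 mm²; the sphere at (16, 11): section is a regular 6-gon, circumradius = √(r²−h²) = √(5.5²−3.1²) = 4.543 (area = (6/2)·4.543²·sin(360°/6) = 53.62 mm²); Combining (union): the 2 present regions are separate (no shared area or edge), so areas and boundary lengths simply add and each stays a separate island — area = 144.66 mm². So its area = 144.66 mm². Layer 44 is larger (283.32 vs 144.66 mm²).

layer 44 (z = 13.2 mm)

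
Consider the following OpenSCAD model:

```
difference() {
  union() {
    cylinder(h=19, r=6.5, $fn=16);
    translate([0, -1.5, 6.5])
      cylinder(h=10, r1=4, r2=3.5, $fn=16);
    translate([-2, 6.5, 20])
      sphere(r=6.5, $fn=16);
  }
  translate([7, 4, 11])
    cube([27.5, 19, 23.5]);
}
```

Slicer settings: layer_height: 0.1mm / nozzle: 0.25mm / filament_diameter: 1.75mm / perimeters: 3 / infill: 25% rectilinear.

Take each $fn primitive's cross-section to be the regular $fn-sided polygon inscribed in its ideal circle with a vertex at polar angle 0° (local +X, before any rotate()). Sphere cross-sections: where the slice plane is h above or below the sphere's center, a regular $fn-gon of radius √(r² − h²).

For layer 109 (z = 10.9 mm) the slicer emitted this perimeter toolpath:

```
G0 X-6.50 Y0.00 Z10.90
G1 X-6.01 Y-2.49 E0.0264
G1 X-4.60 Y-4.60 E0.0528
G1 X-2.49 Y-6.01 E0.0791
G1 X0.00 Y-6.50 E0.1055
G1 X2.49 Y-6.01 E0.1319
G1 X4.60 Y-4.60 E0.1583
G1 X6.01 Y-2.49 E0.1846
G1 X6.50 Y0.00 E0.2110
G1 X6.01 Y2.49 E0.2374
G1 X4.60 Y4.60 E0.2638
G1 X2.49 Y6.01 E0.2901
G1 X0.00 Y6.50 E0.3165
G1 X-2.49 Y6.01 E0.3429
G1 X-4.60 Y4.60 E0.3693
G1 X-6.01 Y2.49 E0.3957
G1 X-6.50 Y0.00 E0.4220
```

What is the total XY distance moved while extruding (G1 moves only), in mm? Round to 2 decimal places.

40.60 mm

Sum the Euclidean lengths of each G1 segment: total = 40.60 mm.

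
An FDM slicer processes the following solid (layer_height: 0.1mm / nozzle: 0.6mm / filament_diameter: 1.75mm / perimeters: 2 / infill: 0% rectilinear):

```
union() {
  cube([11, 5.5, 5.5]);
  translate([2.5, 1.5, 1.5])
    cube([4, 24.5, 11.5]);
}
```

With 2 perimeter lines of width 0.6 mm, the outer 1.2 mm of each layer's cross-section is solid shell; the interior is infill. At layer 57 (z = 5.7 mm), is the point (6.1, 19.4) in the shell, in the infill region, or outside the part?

At z = 5.7 mm: the cube is absent (z outside [0, 5.5]); the cube at (2.5, 1.5) is present — its section is the full 4×24.5 rectangle; Taking the union: only the 4×24.5 cube at (2.5, 1.5) is present, so the union is just that shape — 1 connected region. Overall, the cross-section is a single solid region. The nearest boundary edge runs (6.50, 1.50)→(6.50, 26.00); distance from the point to it = 0.40 mm. The point is inside the cross-section, 0.40 mm from the nearest boundary — within the 1.2 mm shell band (2 × 0.6).

shell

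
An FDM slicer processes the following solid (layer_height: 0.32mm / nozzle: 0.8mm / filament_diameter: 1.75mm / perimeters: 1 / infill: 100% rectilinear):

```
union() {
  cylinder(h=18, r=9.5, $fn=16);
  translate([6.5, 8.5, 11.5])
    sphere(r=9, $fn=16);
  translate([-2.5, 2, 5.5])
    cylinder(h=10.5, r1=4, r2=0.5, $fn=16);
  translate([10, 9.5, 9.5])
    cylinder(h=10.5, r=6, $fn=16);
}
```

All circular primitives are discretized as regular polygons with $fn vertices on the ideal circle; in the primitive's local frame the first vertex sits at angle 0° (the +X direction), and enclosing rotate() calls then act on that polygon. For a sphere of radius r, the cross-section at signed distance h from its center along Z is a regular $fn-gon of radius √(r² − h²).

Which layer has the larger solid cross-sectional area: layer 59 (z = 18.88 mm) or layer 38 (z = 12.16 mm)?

layer 38 (z = 12.16 mm)

Layer 59 (z = 18.88): the cylinder is not intersected at this z (z outside [0, 18]); the r=9 sphere at (6.5, 8.5) contributes a regular 16-gon of circumradius √(9²−7.38²) = 5.151 (area = (16/2)·5.151²·sin(360°/16) = 81.24 mm²); the cone at (-2.5, 2) is absent (z outside [5.5, 16]); the r=6 cylinder at (10, 9.5) contributes a regular 16-gon of circumradius 6 (area = (16/2)·6.000²·sin(360°/16) = 110.21 mm²); Taking the union: the regions partially overlap — summed areas 191.45 mm² minus the doubly-counted overlap 55.27 mm² gives 136.18 mm² — area = 136.18 mm². So its area = 136.18 mm². Layer 38 (z = 12.16): the r=9.5 cylinder contributes a regular 16-gon of circumradius 9.5 (area = (16/2)·9.500²·sin(360°/16) = 276.30 mm²); the r=9 sphere at (6.5, 8.5) contributes a regular 16-gon of circumradius √(9²−0.66²) = 8.976 (area = (16/2)·8.976²·sin(360°/16) = 246.65 mm²); the cone at (-2.5, 2) (r1=4→r2=0.5) has section circumradius 1.780 here — a regular 16-gon (area = (16/2)·1.780²·sin(360°/16) = 9.70 mm²); the cylinder at (10, 9.5): section is a regular 16-gon, circumradius r=6 (area = (16/2)·6.000²·sin(360°/16) = 110.21 mm²); Combining (union): the regions partially overlap — summed areas 642.86 mm² minus the doubly-counted overlap 193.51 mm² gives 449.35 mm² — area = 449.35 mm². So its area = 449.35 mm². Layer 38 is larger (449.35 vs 136.18 mm²).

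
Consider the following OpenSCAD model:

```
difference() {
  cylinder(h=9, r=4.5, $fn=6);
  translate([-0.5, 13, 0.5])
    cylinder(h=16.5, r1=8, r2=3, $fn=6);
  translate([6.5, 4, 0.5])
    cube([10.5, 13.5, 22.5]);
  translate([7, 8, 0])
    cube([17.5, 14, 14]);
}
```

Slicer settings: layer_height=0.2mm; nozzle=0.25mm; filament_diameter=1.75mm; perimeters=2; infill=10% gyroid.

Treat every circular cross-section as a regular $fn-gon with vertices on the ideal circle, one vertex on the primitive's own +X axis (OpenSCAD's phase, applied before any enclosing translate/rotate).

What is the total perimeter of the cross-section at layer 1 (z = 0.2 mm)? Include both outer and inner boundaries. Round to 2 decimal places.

At z = 0.2 mm: the r=4.5 cylinder gives a regular 6-gon of circumradius 4.5 (constant along its height) (perimeter = 2·6·4.500·sin(180°/6) = 27.00 mm); the cone at (-0.5, 13) is not intersected at this z (z outside [0.5, 17]); the cube at (6.5, 4) is not intersected at this z (z outside [0.5, 23]); the cube at (7, 8) is present — its section is the full 17.5×14 rectangle (perimeter 63.00 mm); Subtracting the remaining from the first: starting from the r=4.5 cylinder, the 17.5×14 cube at (7, 8) misses the remaining region (no effect) — boundary = 27.00 mm. Overall, the cross-section is a single solid region. Total boundary length (outer) = 27.00 mm.

27.00 mm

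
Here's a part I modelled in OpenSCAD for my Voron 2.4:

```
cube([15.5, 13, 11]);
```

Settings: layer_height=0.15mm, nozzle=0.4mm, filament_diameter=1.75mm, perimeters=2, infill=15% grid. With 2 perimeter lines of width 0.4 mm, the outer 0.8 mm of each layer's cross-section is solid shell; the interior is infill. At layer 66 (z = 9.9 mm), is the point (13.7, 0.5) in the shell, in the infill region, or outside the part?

shell

At z = 9.9 mm: the cube is present — its section is the full 15.5×13 rectangle. Overall, the cross-section is a single solid region. The nearest boundary edge runs (0.00, 0.00)→(15.50, 0.00); distance from the point to it = 0.50 mm. The point is inside the cross-section, 0.50 mm from the nearest boundary — within the 0.8 mm shell band (2 × 0.4).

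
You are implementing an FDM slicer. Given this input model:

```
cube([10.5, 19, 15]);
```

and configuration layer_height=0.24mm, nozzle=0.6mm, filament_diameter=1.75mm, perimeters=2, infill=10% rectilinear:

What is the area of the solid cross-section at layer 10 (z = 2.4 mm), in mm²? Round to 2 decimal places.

At z = 2.4 mm: the cube (footprint 10.5×19) is included at this height (area 199.50 mm²). Overall, the cross-section is a single solid region. Net area = 199.50 mm².

199.50 mm²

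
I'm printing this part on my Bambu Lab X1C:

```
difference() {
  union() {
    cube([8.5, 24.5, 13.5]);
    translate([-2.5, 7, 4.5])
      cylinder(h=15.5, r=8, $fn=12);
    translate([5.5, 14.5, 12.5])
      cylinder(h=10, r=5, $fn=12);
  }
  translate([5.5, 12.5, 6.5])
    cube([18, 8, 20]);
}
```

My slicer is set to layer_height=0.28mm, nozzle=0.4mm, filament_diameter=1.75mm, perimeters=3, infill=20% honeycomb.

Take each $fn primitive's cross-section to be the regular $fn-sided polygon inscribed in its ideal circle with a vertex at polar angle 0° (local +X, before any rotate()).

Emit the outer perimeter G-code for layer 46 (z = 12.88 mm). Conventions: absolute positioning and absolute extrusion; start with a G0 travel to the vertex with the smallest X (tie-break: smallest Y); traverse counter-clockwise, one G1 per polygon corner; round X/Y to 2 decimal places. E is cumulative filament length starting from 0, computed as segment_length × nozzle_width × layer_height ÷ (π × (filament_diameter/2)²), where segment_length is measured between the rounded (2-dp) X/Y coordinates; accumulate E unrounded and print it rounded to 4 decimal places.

At z = 12.88 mm: the 8.5×24.5 cube contributes its full rectangle; the r=8 cylinder at (-2.5, 7) contributes a regular 12-gon of circumradius 8; the r=5 cylinder at (5.5, 14.5) contributes a regular 12-gon of circumradius 5; Combining (union): the regions partially overlap (shared area 122.38 mm²), so overlapping operands fuse into one piece — 1 connected region; the 18×8 cube at (5.5, 12.5) contributes its full rectangle; Taking the first minus the rest: starting from that combined region, the 18×8 cube at (5.5, 12.5) partially overlaps it — only the 32.51 mm² overlap (of its 144.00 mm²) is removed, clipping the outline — 1 connected region. The outline is a single polygon with 18 vertices. Extrusion per mm of travel: 0.4 × 0.28 / (π × 0.875²) = 0.046564. Accumulating E over each segment gives final E = 4.1799.

G0 X-10.50 Y7.00 Z12.88
G1 X-9.43 Y3.00 E0.1928
G1 X-6.50 Y0.07 E0.3858
G1 X-2.50 Y-1.00 E0.5786
G1 X1.23 Y0.00 E0.7584
G1 X8.50 Y0.00 E1.0969
G1 X8.50 Y10.67 E1.5937
G1 X9.83 Y12.00 E1.6813
G1 X9.96 Y12.50 E1.7054
G1 X5.50 Y12.50 E1.9131
G1 X5.50 Y20.50 E2.2856
G1 X8.50 Y20.50 E2.4253
G1 X8.50 Y24.50 E2.6115
G1 X0.00 Y24.50 E3.0073
G1 X0.00 Y14.33 E3.4809
G1 X-2.50 Y15.00 E3.6014
G1 X-6.50 Y13.93 E3.7942
G1 X-9.43 Y11.00 E3.9871
G1 X-10.50 Y7.00 E4.1799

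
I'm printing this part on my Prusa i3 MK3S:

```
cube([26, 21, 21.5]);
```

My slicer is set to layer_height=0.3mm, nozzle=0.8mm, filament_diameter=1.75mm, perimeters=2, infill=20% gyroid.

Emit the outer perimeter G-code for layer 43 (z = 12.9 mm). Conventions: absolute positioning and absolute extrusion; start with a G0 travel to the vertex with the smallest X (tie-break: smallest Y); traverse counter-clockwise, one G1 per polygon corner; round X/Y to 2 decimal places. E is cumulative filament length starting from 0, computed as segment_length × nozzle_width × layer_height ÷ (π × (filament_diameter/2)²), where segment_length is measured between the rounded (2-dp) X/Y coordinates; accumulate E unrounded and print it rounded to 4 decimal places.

G0 X0.00 Y0.00 Z12.90
G1 X26.00 Y0.00 E2.5943
G1 X26.00 Y21.00 E4.6897
G1 X0.00 Y21.00 E7.2840
G1 X0.00 Y0.00 E9.3794

At z = 12.9 mm: the cube is present — its section is the full 26×21 rectangle. The outline is a single polygon with 4 vertices. Extrusion per mm of travel: 0.8 × 0.3 / (π × 0.875²) = 0.099780. Accumulating E over each segment gives final E = 9.3794.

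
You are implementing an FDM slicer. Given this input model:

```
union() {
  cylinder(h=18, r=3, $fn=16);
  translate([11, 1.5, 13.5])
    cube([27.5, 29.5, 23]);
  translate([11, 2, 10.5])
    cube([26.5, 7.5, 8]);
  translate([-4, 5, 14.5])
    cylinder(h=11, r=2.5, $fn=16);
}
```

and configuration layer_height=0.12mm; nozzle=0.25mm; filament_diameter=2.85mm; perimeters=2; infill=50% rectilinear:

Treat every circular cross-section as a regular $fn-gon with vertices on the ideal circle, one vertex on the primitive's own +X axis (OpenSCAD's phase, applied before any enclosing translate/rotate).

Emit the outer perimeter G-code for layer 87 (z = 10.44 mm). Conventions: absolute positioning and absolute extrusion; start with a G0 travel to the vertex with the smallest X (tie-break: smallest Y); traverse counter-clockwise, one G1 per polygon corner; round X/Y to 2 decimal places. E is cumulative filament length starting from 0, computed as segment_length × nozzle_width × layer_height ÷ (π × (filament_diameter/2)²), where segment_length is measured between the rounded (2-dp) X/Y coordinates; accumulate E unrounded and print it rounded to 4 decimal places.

At z = 10.44 mm: the r=3 cylinder gives a regular 16-gon of circumradius 3 (constant along its height); the cube at (11, 1.5) is not intersected at this z (z outside [13.5, 36.5]); the cube at (11, 2) does not reach this height (z outside [10.5, 18.5]); the cylinder at (-4, 5) is not intersected at this z (z outside [14.5, 25.5]); Merging all regions: only the r=3 cylinder is present, so the union is just that shape — 1 connected region. The outline is a single polygon with 16 vertices. Extrusion per mm of travel: 0.25 × 0.12 / (π × 1.425²) = 0.004703. Accumulating E over each segment gives final E = 0.0880.

G0 X-3.00 Y0.00 Z10.44
G1 X-2.77 Y-1.15 E0.0055
G1 X-2.12 Y-2.12 E0.0110
G1 X-1.15 Y-2.77 E0.0165
G1 X0.00 Y-3.00 E0.0220
G1 X1.15 Y-2.77 E0.0275
G1 X2.12 Y-2.12 E0.0330
G1 X2.77 Y-1.15 E0.0385
G1 X3.00 Y0.00 E0.0440
G1 X2.77 Y1.15 E0.0495
G1 X2.12 Y2.12 E0.0550
G1 X1.15 Y2.77 E0.0605
G1 X0.00 Y3.00 E0.0660
G1 X-1.15 Y2.77 E0.0716
G1 X-2.12 Y2.12 E0.0770
G1 X-2.77 Y1.15 E0.0825
G1 X-3.00 Y0.00 E0.0880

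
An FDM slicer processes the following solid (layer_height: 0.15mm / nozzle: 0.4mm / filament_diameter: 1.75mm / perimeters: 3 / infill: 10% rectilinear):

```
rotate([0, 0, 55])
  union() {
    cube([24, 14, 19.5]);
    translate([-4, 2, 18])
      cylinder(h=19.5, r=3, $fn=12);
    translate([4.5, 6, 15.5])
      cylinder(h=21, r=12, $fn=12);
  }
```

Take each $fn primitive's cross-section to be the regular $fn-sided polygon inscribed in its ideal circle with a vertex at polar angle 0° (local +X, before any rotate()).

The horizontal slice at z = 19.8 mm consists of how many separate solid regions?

1

At z = 19.8 mm: the cube is absent (z outside [0, 19.5]); the r=3 cylinder at (-4, 2) contributes a regular 12-gon of circumradius 3; the cylinder at (4.5, 6): section is a regular 12-gon, circumradius r=12; Taking the union: the regions partially overlap (shared area 25.51 mm²), so overlapping operands fuse into one piece — 1 connected region; (rotated 55° about Z; rotation is an isometry so areas/perimeters/island counts are preserved). The result has 1 disconnected region.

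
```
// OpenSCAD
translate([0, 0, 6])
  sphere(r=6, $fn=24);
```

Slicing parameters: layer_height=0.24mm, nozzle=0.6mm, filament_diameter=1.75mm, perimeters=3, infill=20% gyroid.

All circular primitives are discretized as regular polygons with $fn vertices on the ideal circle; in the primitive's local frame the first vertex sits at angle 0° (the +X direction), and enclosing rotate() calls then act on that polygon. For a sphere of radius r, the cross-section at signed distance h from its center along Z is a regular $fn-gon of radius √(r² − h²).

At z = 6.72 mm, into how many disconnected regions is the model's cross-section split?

At z = 6.72 mm: the r=6 sphere slices to a regular 24-gon of circumradius 5.957 (√(r²−h²) with h=0.72 from center). The result has 1 disconnected region.

1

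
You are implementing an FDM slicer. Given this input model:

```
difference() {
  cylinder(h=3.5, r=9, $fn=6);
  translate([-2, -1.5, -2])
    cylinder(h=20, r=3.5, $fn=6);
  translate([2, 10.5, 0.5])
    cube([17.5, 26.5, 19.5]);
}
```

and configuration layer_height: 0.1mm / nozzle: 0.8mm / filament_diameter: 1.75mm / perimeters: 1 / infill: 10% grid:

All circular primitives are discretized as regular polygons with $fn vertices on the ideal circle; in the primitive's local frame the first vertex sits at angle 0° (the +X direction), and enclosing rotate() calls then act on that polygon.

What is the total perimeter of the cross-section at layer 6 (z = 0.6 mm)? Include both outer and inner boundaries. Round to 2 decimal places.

75.00 mm

At z = 0.6 mm: the cylinder: section is a regular 6-gon, circumradius r=9 (perimeter = 2·6·9.000·sin(180°/6) = 54.00 mm); the r=3.5 cylinder at (-2, -1.5) contributes a regular 6-gon of circumradius 3.5 (perimeter = 2·6·3.500·sin(180°/6) = 21.00 mm); the cube at (2, 10.5) (footprint 17.5×26.5) is included at this height (perimeter 88.00 mm); Subtracting the remaining from the first: starting from the r=9 cylinder, the r=3.5 cylinder at (-2, -1.5) lies wholly inside it (removes its full 31.83 mm² and its 21.00 mm outline becomes a hole wall); the 17.5×26.5 cube at (2, 10.5) misses the remaining region (no effect) — boundary (outer + 1 inner loop) = 75.00 mm. Overall, the cross-section is one region with 1 hole. Total boundary length (outer + inner) = 75.00 mm.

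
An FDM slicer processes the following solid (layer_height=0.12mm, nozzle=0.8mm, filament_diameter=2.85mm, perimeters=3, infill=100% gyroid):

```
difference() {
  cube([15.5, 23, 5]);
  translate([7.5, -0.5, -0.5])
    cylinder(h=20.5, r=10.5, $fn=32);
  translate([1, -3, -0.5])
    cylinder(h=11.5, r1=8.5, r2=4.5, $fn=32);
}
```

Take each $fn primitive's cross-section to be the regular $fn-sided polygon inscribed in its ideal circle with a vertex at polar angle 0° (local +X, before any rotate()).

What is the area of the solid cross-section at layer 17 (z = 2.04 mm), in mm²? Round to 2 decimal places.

218.46 mm²

At z = 2.04 mm: the cube is present — its section is the full 15.5×23 rectangle (area 356.50 mm²); the r=10.5 cylinder at (7.5, -0.5) gives a regular 32-gon of circumradius 10.5 (constant along its height) (area = (32/2)·10.500²·sin(360°/32) = 344.14 mm²); the cone at (1, -3): at t=0.221 of its height the radius interpolates to r₁+(r₂−r₁)t = 7.617, giving a regular 32-gon of that circumradius (area = (32/2)·7.617²·sin(360°/32) = 181.08 mm²); After the difference (first − rest): starting from the 15.5×23 cube (356.50 mm²), the r=10.5 cylinder at (7.5, -0.5) partially overlaps it — only the 138.04 mm² overlap (of its 344.14 mm²) is removed, clipping the outline; the cone at (1, -3) misses the remaining region (no effect) — area = 218.46 mm². Overall, the cross-section is a single solid region. Net area = 218.46 mm².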